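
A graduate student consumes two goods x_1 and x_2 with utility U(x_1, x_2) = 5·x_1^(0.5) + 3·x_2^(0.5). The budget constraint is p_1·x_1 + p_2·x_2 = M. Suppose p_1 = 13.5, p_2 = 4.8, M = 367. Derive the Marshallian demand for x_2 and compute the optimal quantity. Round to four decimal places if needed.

From the CES first-order condition, (5/3)·(x_2/x_1)^(0.5) = p_1/p_2.
Hence x_2/x_1 = ((3/5)·p_1/p_2)^(1/(0.5)), i.e. raised to the 2 power.
With the ratio pinned down, the budget gives x_1* = M/(p_1 + p_2·(x_2/x_1)) and x_2* = (x_2/x_1)·x_1*.
Numerically x_2/x_1 = 2.847656, so x_1* = 367/(13.5 + 4.8·2.847656) = 13.5082 and x_2* = 2.847656·13.5082 = 38.4666.

x_2* = 38.4666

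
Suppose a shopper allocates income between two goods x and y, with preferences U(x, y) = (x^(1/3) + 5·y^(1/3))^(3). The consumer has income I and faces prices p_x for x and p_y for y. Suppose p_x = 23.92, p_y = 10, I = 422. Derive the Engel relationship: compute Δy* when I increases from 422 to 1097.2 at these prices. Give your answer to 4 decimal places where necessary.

MU_x ∝ x^(-2/3), MU_y ∝ 5·y^(-2/3), so MRS = (1/5)·(y/x)^(2/3) = p_x/p_y.
Solve for the ratio: y/x = [5·p_x/p_y]^(1.5).
With the ratio pinned down, the budget gives x* = I/(p_x + p_y·(y/x)) and y* = (y/x)·x*.
Numerically y/x = 41.361547, so x* = 422/(23.92 + 10·41.361547) = 0.9645 and y* = 41.361547·0.9645 = 39.8929.
At I' = 1097.2: y* = 103.7216. Change: 103.7216 − 39.8929 = 63.8287.

Δy* = 63.8287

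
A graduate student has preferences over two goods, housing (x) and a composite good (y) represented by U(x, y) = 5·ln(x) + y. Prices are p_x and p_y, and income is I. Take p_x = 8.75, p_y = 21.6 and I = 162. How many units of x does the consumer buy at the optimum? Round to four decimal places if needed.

x* = 12.3429

Set MRS = p_x/p_y: (5/x)/1 = p_x/p_y.
So x*(p_x,p_y) = 5·p_y/p_x, independent of income; and y* = (I − 5·p_y)/p_y.
At the given prices: x* = 5·21.6/8.75 = 12.3429.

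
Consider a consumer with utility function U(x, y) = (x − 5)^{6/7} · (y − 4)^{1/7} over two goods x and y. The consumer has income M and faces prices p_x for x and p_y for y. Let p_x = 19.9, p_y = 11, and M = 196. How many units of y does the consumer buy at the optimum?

y* = 4.6818

MRS = 6·(y−4)/(x−5). Tangency with p_x/p_y gives y−4 = (1/6)·(p_x/p_y)·(x−5).
After buying the subsistence bundle (5, 4), a share 6/7 of the remaining income goes to x: x* = 5 + 6/7·(M − 5p_x − 4p_y)/p_x.
Discretionary income = 196 − 5·19.9 − 4·11 = 52.5; y* = 4 + 1/7·52.5/11 = 4.6818.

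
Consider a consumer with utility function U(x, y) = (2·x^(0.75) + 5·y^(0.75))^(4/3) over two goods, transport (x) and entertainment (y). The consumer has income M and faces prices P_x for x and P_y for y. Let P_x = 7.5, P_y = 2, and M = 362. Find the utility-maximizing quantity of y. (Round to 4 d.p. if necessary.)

y* = 180.9122

MRS = MU_x/MU_y = (2/5)·(y/x)^(0.25). Set equal to P_x/P_y.
Hence y/x = ((5/2)·P_x/P_y)^(1/(0.25)), i.e. raised to the 4 power.
Substitute y = (y/x)·x into the budget: x* = M/(P_x + P_y·(y/x)).
Numerically y/x = 7724.761963, so x* = 362/(7.5 + 2·7724.761963) = 0.0234 and y* = 7724.761963·0.0234 = 180.9122.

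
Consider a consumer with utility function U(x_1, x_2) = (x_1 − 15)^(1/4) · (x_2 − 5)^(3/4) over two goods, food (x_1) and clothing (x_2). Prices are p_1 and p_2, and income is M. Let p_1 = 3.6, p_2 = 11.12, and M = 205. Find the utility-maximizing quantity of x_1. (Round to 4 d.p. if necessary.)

MRS = (1/3)·(x_2−5)/(x_1−15). Tangency with p_1/p_2 gives x_2−5 = 3·(p_1/p_2)·(x_1−15).
After buying the subsistence bundle (15, 5), a share 0.25 of the remaining income goes to x_1: x_1* = 15 + 0.25·(M − 15p_1 − 5p_2)/p_1.
Discretionary income = 205 − 15·3.6 − 5·11.12 = 95.4; x_1* = 15 + 0.25·95.4/3.6 = 21.625.

x_1* = 21.625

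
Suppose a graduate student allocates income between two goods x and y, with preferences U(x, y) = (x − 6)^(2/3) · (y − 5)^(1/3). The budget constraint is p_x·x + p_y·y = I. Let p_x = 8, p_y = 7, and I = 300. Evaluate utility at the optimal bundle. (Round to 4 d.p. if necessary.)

V = 15.006

After buying the subsistence bundle (6, 5), a share 2/3 of the remaining income goes to x: x* = 6 + 2/3·(I − 6p_x − 5p_y)/p_x.
Discretionary income = 300 − 6·8 − 5·7 = 217; x* = 6 + 2/3·217/8 = 24.0833; y* = 5 + 1/3·217/7 = 15.3333.
Utility at the optimum: U(24.0833, 15.3333) = 15.006.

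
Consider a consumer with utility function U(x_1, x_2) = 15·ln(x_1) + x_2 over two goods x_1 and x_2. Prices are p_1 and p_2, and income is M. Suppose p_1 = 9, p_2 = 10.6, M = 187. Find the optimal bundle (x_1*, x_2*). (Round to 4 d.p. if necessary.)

x_1* = 17.6667, x_2* = 2.6415

MU_x_1 = 15/x_1, MU_x_2 = 1. Tangency: 15/x_1 = p_1/p_2.
So x_1*(p_1,p_2) = 15·p_2/p_1, independent of income; and x_2* = (M − 15·p_2)/p_2.
At the given prices: x_1* = 15·10.6/9 = 17.6667, and x_2* = 2.6415.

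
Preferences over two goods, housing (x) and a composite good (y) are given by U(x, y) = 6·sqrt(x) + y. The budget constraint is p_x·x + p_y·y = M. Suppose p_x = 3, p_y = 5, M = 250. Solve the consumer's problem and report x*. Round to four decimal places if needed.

Solve: √x = 3·p_y/p_x, so x*(p_x,p_y) = (3·p_y/p_x)², and y* = (M − p_x·x*)/p_y.
Plugging in: x* = (3·5/3)² = 25.

x* = 25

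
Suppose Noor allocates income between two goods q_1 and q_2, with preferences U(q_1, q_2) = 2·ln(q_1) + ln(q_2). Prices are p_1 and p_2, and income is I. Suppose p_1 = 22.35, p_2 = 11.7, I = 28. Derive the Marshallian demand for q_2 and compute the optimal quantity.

q_2* = 0.7977

Demand: q_1*(p_1,p_2,I) = 2/3·I/p_1 and q_2* = 1/3·I/p_2.
At p_1=22.35, p_2=11.7, I=28: q_2* = 1/3·28/11.7 = 0.7977.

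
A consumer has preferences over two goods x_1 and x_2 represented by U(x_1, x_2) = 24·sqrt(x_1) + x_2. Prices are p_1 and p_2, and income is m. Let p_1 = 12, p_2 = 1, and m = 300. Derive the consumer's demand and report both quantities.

MU_x_1 = 12/√x_1, MU_x_2 = 1. Tangency: 12/√x_1 = p_1/p_2.
Solve: √x_1 = 12·p_2/p_1, so x_1*(p_1,p_2) = (12·p_2/p_1)², and x_2* = (m − p_1·x_1*)/p_2.
Plugging in: x_1* = (12·1/12)² = 1, x_2* = 288.

x_1* = 1, x_2* = 288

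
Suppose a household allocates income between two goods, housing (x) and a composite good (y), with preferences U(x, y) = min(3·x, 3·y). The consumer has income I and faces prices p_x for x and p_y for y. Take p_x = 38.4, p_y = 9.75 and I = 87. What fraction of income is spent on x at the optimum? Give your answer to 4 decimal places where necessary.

Leontief preferences: the optimum is at the kink where x/3 = y/3, i.e. y = x.
Budget: p_x·x + p_y·x = I, so (3·p_x + 3·p_y)·x = 3·I.
Demand: x*(p_x,p_y,I) = 3·I/(3·p_x + 3·p_y), y* = 3·I/(3·p_x + 3·p_y).
Here 3·38.4 + 3·9.75 = 144.45, giving x* = 1.8069 and y* = 1.8069.
Expenditure on x: 38.4·1.8069 = 69.3832; share = 0.7975.

share on x = 0.7975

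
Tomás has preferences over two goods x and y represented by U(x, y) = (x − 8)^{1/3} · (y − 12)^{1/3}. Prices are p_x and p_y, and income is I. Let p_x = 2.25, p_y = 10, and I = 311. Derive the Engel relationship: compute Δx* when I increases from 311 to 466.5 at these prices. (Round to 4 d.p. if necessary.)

Δx* = 34.5556

This is Cobb-Douglas in (x−8, y−12): tangency gives 1/3·p_y·(y−12) = 1/3·p_x·(x−8).
After buying the subsistence bundle (8, 12), a share 0.5 of the remaining income goes to x: x* = 8 + 0.5·(I − 8p_x − 12p_y)/p_x.
Discretionary income = 311 − 8·2.25 − 12·10 = 173; x* = 8 + 0.5·173/2.25 = 46.4444.
At I' = 466.5: x* = 81. Change: 81 − 46.4444 = 34.5556.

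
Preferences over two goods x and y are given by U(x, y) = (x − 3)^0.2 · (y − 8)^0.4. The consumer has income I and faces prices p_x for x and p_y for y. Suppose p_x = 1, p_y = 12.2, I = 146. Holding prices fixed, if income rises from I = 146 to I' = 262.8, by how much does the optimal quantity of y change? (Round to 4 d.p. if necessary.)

This is Cobb-Douglas in (x−3, y−8): tangency gives 0.2·p_y·(y−8) = 0.4·p_x·(x−3).
After buying the subsistence bundle (3, 8), a share 1/3 of the remaining income goes to x: x* = 3 + 1/3·(I − 3p_x − 8p_y)/p_x.
Discretionary income = 146 − 3·1 − 8·12.2 = 45.4; y* = 8 + 2/3·45.4/12.2 = 10.4809.
At I' = 262.8: y* = 16.8634. Change: 16.8634 − 10.4809 = 6.3825.

Δy* = 6.3825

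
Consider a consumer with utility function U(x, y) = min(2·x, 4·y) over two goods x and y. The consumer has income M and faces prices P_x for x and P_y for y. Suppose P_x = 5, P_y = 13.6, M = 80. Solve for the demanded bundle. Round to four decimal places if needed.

With perfect complements, no substitution: consume in ratio x:y = 4:2.
Budget: P_x·x + P_y·(1/2)·x = M, so (4·P_x + 2·P_y)·x = 4·M.
Demand: x*(P_x,P_y,M) = 4·M/(4·P_x + 2·P_y), y* = 2·M/(4·P_x + 2·P_y).
Here 4·5 + 2·13.6 = 47.2, giving x* = 6.7797 and y* = 3.3898.

x* = 6.7797, y* = 3.3898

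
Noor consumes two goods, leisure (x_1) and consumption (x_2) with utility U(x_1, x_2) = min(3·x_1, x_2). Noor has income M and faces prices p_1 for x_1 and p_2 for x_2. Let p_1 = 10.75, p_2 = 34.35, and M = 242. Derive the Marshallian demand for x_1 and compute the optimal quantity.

x_1* = 2.1265

With perfect complements, no substitution: consume in ratio x_1:x_2 = 1:3.
Budget: p_1·x_1 + p_2·3·x_1 = M, so (p_1 + 3·p_2)·x_1 = M.
Demand: x_1*(p_1,p_2,M) = M/(p_1 + 3·p_2), x_2* = 3·M/(p_1 + 3·p_2).
Here 10.75 + 3·34.35 = 113.8, giving x_1* = 2.1265.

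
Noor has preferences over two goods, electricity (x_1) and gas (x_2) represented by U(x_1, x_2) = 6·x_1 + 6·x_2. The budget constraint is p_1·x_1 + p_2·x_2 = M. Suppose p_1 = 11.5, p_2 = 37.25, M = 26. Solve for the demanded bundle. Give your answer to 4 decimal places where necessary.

x_1* = 2.2609, x_2* = 0

Linear utility — the consumer picks whichever good has higher MU/price: 6/11.5 = 0.5217 vs 6/37.25 = 0.1611.
x_1 gives more utility per dollar, so spend all income on x_1: x_1* = M/p_1, x_2* = 0.
Numerically: x_1* = 2.2609, x_2* = 0.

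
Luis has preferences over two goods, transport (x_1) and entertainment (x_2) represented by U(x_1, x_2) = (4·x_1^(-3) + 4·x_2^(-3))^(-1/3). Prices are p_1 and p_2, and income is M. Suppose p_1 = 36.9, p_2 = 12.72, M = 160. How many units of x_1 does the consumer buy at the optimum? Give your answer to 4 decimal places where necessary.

With the ratio pinned down, the budget gives x_1* = M/(p_1 + p_2·(x_2/x_1)) and x_2* = (x_2/x_1)·x_1*.
Numerically x_2/x_1 = 1.305073, so x_1* = 160/(36.9 + 12.72·1.305073) = 2.9906.

x_1* = 2.9906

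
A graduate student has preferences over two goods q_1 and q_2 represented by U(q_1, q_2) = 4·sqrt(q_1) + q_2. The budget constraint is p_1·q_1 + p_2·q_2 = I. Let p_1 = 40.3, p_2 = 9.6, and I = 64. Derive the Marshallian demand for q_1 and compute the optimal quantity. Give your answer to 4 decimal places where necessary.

Utility is quasi-linear in q_2; the FOC for q_1 is 2/√q_1 = p_1/p_2.
Thus q_1* = (2·p_2/p_1)² — independent of I — with the rest of income spent on q_2.
Plugging in: q_1* = (2·9.6/40.3)² = 0.227.

q_1* = 0.227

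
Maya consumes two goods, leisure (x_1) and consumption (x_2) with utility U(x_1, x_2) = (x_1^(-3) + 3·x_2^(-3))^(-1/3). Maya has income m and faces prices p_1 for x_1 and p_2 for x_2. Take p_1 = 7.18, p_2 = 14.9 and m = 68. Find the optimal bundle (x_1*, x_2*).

x_1* = 2.8914, x_2* = 3.1705

From the CES first-order condition, (1/3)·(x_2/x_1)^(4) = p_1/p_2.
Solve for the ratio: x_2/x_1 = [3·p_1/p_2]^(0.25).
Substitute x_2 = (x_2/x_1)·x_1 into the budget: x_1* = m/(p_1 + p_2·(x_2/x_1)).
Numerically x_2/x_1 = 1.096516, so x_1* = 68/(7.18 + 14.9·1.096516) = 2.8914 and x_2* = 1.096516·2.8914 = 3.1705.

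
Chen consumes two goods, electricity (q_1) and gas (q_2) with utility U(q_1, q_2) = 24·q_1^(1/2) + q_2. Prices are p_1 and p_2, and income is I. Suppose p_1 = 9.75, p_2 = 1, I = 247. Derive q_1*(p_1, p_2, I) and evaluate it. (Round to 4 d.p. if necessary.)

q_1* = 1.5148

Set MRS = p_1/p_2: 12·q_1^(−1/2) = p_1/p_2.
Thus q_1* = (12·p_2/p_1)² — independent of I — with the rest of income spent on q_2.
Plugging in: q_1* = (12·1/9.75)² = 1.5148.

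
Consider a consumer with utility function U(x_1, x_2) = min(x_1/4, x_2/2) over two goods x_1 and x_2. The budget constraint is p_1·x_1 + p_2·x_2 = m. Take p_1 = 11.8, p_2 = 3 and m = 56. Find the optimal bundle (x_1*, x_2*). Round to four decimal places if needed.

x_1* = 4.2105, x_2* = 2.1053

Here 4·11.8 + 2·3 = 53.2, giving x_1* = 4.2105 and x_2* = 2.1053.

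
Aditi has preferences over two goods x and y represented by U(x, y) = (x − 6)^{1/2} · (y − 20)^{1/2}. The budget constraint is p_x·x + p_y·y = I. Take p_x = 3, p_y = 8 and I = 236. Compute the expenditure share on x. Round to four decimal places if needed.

MRS = (y−20)/(x−6). Tangency with p_x/p_y gives y−20 = (p_x/p_y)·(x−6).
After buying the subsistence bundle (6, 20), a share 0.5 of the remaining income goes to x: x* = 6 + 0.5·(I − 6p_x − 20p_y)/p_x.
Discretionary income = 236 − 6·3 − 20·8 = 58; x* = 6 + 0.5·58/3 = 15.6667; y* = 20 + 0.5·58/8 = 23.625.
Expenditure on x: 3·15.6667 = 47; share = 0.1992.

share on x = 0.1992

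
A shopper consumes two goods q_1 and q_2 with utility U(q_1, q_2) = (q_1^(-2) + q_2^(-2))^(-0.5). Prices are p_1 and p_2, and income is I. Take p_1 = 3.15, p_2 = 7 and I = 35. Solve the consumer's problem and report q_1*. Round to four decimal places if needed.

MU_q_1 ∝ q_1^(-3), MU_q_2 ∝ q_2^(-3), so MRS = (q_2/q_1)^(3) = p_1/p_2.
Hence q_2/q_1 = (p_1/p_2)^(1/(3)), i.e. raised to the 1/3 power.
Substitute q_2 = (q_2/q_1)·q_1 into the budget: q_1* = I/(p_1 + p_2·(q_2/q_1)).
Numerically q_2/q_1 = 0.766309, so q_1* = 35/(3.15 + 7·0.766309) = 4.1108.

q_1* = 4.1108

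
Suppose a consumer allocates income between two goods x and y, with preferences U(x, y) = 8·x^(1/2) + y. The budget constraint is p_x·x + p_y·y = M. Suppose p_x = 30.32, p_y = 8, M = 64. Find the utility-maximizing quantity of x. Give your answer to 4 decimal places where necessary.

x* = 1.1139

Set MRS = p_x/p_y: 4·x^(−1/2) = p_x/p_y.
Thus x* = (4·p_y/p_x)² — independent of M — with the rest of income spent on y.
Plugging in: x* = (4·8/30.32)² = 1.1139.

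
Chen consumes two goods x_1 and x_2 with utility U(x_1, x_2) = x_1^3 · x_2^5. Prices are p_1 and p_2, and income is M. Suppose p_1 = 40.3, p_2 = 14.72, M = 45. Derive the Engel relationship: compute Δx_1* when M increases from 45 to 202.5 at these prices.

Δx_1* = 1.4656

At p_1=40.3, p_2=14.72, M=45: x_1* = 0.375·45/40.3 = 0.4187.
At M' = 202.5: x_1* = 1.8843. Change: 1.8843 − 0.4187 = 1.4656.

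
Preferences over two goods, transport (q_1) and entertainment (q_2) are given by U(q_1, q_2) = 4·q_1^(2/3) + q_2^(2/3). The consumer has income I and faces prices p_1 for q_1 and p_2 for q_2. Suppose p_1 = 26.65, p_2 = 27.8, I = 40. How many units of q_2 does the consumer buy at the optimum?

From the CES first-order condition, 4·(q_2/q_1)^(1/3) = p_1/p_2.
Hence q_2/q_1 = ((1/4)·p_1/p_2)^(1/(1/3)), i.e. raised to the 3 power.
Substitute q_2 = (q_2/q_1)·q_1 into the budget: q_1* = I/(p_1 + p_2·(q_2/q_1)).
Numerically q_2/q_1 = 0.013765, so q_1* = 40/(26.65 + 27.8·0.013765) = 1.4797 and q_2* = 0.013765·1.4797 = 0.0204.

q_2* = 0.0204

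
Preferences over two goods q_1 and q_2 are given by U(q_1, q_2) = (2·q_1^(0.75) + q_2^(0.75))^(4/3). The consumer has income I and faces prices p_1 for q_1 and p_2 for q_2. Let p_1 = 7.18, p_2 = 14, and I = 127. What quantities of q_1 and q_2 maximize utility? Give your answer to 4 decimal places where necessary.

MU_q_1 ∝ 2·q_1^(-0.25), MU_q_2 ∝ q_2^(-0.25), so MRS = 2·(q_2/q_1)^(0.25) = p_1/p_2.
Solve for the ratio: q_2/q_1 = [(1/2)·p_1/p_2]^(4).
Substitute q_2 = (q_2/q_1)·q_1 into the budget: q_1* = I/(p_1 + p_2·(q_2/q_1)).
Numerically q_2/q_1 = 0.004324, so q_1* = 127/(7.18 + 14·0.004324) = 17.5401 and q_2* = 0.004324·17.5401 = 0.0758.

q_1* = 17.5401, q_2* = 0.0758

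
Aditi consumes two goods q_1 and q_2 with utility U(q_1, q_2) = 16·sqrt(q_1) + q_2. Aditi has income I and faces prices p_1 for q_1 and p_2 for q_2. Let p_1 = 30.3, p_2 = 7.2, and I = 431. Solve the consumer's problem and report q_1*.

Set MRS = p_1/p_2: 8·q_1^(−1/2) = p_1/p_2.
Thus q_1* = (8·p_2/p_1)² — independent of I — with the rest of income spent on q_2.
Plugging in: q_1* = (8·7.2/30.3)² = 3.6138.

q_1* = 3.6138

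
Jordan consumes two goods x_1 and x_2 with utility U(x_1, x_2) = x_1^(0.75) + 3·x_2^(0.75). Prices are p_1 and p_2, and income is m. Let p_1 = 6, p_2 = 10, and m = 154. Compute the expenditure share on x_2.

From the CES first-order condition, (1/3)·(x_2/x_1)^(0.25) = p_1/p_2.
Hence x_2/x_1 = (3·p_1/p_2)^(1/(0.25)), i.e. raised to the 4 power.
Substitute x_2 = (x_2/x_1)·x_1 into the budget: x_1* = m/(p_1 + p_2·(x_2/x_1)).
Numerically x_2/x_1 = 10.4976, so x_1* = 154/(6 + 10·10.4976) = 1.3877 and x_2* = 10.4976·1.3877 = 14.5674.
Expenditure on x_2: 10·14.5674 = 145.6739; share = 0.9459.

share on x_2 = 0.9459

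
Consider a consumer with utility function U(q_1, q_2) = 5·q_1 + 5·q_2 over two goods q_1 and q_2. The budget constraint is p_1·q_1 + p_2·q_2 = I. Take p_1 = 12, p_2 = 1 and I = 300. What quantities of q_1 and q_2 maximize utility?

q_2 gives more utility per dollar, so spend all income on q_2: q_2* = I/p_2, q_1* = 0.
Numerically: q_1* = 0, q_2* = 300.

q_1* = 0, q_2* = 300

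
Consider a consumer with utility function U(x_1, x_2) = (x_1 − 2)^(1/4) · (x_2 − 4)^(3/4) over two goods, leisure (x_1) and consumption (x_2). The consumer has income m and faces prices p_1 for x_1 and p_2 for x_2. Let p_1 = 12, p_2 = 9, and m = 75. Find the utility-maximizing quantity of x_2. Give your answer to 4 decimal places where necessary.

x_2* = 5.25

Substituting into the budget: x_1* = 2 + 0.25·(m − 2·p_1 − 4·p_2)/p_1, and x_2* = 4 + 0.75·(…)/p_2.
Discretionary income = 75 − 2·12 − 4·9 = 15; x_2* = 4 + 0.75·15/9 = 5.25.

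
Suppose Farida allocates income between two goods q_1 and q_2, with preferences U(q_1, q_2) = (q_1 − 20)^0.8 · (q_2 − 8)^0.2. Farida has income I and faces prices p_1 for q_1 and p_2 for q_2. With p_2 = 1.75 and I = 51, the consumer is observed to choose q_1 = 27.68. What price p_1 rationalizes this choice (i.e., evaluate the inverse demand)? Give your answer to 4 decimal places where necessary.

p_1 = 1.25

This is Cobb-Douglas in (q_1−20, q_2−8): tangency gives 0.8·p_2·(q_2−8) = 0.2·p_1·(q_1−20).
Substituting into the budget: q_1* = 20 + 0.8·(I − 20·p_1 − 8·p_2)/p_1, and q_2* = 8 + 0.2·(…)/p_2.
Set q_1* = 27.68 in the demand function and solve for p_1: p_1 = 1.25.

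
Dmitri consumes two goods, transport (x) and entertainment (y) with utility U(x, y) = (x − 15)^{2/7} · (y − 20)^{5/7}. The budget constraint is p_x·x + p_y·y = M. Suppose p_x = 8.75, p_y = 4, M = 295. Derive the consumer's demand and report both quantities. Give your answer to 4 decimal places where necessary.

x* = 17.7347, y* = 34.9554

After buying the subsistence bundle (15, 20), a share 2/7 of the remaining income goes to x: x* = 15 + 2/7·(M − 15p_x − 20p_y)/p_x.
Discretionary income = 295 − 15·8.75 − 20·4 = 83.75; x* = 15 + 2/7·83.75/8.75 = 17.7347; y* = 20 + 5/7·83.75/4 = 34.9554.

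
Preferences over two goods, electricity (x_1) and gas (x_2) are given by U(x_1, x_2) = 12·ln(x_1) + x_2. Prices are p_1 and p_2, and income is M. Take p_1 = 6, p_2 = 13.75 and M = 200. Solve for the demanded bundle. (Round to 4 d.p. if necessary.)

x_1* = 27.5, x_2* = 2.5455

MU_x_1 = 12/x_1, MU_x_2 = 1. Tangency: 12/x_1 = p_1/p_2.
So x_1*(p_1,p_2) = 12·p_2/p_1, independent of income; and x_2* = (M − 12·p_2)/p_2.
At the given prices: x_1* = 12·13.75/6 = 27.5, and x_2* = 2.5455.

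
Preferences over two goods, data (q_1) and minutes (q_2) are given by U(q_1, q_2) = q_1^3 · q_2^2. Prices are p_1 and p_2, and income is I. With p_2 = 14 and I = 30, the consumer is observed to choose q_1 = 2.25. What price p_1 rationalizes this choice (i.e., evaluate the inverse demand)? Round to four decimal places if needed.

Tangency: MRS = (3/2)·q_2/q_1 = p_1/p_2.
Rearranging, p_2·q_2 = (2/3)·p_1·q_1. Substituting into the budget gives p_1·q_1·(1 + (2/3)) = I.
Demand: q_1*(p_1,p_2,I) = 0.6·I/p_1 and q_2* = 0.4·I/p_2.
Set q_1* = 2.25 in the demand function and solve for p_1: p_1 = 8.

p_1 = 8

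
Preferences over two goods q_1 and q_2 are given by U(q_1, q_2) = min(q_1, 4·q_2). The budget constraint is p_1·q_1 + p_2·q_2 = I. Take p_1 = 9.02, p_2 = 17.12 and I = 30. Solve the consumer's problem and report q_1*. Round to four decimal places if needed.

q_1* = 2.2556

Here 4·9.02 + 17.12 = 53.2, giving q_1* = 2.2556.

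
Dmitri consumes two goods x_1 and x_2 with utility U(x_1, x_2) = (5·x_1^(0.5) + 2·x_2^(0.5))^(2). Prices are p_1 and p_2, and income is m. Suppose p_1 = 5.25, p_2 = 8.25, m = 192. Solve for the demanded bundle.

x_1* = 33.1919, x_2* = 2.1506

From the CES first-order condition, (5/2)·(x_2/x_1)^(0.5) = p_1/p_2.
Hence x_2/x_1 = ((2/5)·p_1/p_2)^(1/(0.5)), i.e. raised to the 2 power.
With the ratio pinned down, the budget gives x_1* = m/(p_1 + p_2·(x_2/x_1)) and x_2* = (x_2/x_1)·x_1*.
Numerically x_2/x_1 = 0.064793, so x_1* = 192/(5.25 + 8.25·0.064793) = 33.1919 and x_2* = 0.064793·33.1919 = 2.1506.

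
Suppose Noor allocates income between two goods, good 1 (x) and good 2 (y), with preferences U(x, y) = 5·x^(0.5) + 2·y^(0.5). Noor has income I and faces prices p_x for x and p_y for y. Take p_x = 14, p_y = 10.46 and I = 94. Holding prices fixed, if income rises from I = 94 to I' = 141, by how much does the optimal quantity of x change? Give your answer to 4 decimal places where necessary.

Numerically y/x = 0.286624, so x* = 94/(14 + 10.46·0.286624) = 5.53.
At I' = 141: x* = 8.2951. Change: 8.2951 − 5.53 = 2.765.

Δx* = 2.765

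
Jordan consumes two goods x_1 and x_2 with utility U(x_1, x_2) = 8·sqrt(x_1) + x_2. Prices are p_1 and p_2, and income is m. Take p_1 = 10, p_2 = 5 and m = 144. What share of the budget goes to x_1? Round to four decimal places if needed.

share on x_1 = 0.2778

Utility is quasi-linear in x_2; the FOC for x_1 is 4/√x_1 = p_1/p_2.
Solve: √x_1 = 4·p_2/p_1, so x_1*(p_1,p_2) = (4·p_2/p_1)², and x_2* = (m − p_1·x_1*)/p_2.
Plugging in: x_1* = (4·5/10)² = 4, x_2* = 20.8.
Expenditure on x_1: 10·4 = 40; share = 0.2778.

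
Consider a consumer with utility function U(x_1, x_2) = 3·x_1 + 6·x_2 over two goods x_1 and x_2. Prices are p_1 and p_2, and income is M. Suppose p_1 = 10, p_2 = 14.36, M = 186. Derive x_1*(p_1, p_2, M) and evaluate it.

x_1* = 0

Linear utility — the consumer picks whichever good has higher MU/price: 3/10 = 0.3 vs 6/14.36 = 0.4178.
x_2 gives more utility per dollar, so spend all income on x_2: x_2* = M/p_2, x_1* = 0.
Numerically: x_1* = 0, x_2* = 12.9526.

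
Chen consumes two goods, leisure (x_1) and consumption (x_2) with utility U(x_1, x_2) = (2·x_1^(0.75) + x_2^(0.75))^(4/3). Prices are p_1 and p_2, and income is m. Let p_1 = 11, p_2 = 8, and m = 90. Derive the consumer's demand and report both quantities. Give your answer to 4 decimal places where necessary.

x_1* = 7.0383, x_2* = 1.5724

MU_x_1 ∝ 2·x_1^(-0.25), MU_x_2 ∝ x_2^(-0.25), so MRS = 2·(x_2/x_1)^(0.25) = p_1/p_2.
Solve for the ratio: x_2/x_1 = [(1/2)·p_1/p_2]^(4).
With the ratio pinned down, the budget gives x_1* = m/(p_1 + p_2·(x_2/x_1)) and x_2* = (x_2/x_1)·x_1*.
Numerically x_2/x_1 = 0.223404, so x_1* = 90/(11 + 8·0.223404) = 7.0383 and x_2* = 0.223404·7.0383 = 1.5724.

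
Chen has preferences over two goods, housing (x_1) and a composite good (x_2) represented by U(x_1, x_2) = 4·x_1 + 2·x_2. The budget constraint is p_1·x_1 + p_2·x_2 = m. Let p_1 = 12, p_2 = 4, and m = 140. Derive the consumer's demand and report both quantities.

Linear utility — the consumer picks whichever good has higher MU/price: 4/12 = 0.3333 vs 2/4 = 0.5.
x_2 gives more utility per dollar, so spend all income on x_2: x_2* = m/p_2, x_1* = 0.
Numerically: x_1* = 0, x_2* = 35.

x_1* = 0, x_2* = 35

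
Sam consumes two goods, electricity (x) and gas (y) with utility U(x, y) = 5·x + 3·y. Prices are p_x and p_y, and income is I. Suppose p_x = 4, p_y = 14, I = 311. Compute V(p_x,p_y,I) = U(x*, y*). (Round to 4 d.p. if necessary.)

V = 388.75

Linear utility — the consumer picks whichever good has higher MU/price: 5/4 = 1.25 vs 3/14 = 0.2143.
x gives more utility per dollar, so spend all income on x: x* = I/p_x, y* = 0.
Numerically: x* = 77.75, y* = 0.
Utility at the optimum: U(77.75, 0) = 388.75.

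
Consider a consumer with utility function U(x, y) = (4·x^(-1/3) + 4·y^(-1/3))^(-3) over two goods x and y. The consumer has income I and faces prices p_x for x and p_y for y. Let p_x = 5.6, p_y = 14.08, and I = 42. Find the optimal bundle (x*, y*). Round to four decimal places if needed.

x* = 3.3197, y* = 1.6626

MU_x ∝ 4·x^(-4/3), MU_y ∝ 4·y^(-4/3), so MRS = (y/x)^(4/3) = p_x/p_y.
Hence y/x = (p_x/p_y)^(1/(4/3)), i.e. raised to the 0.75 power.
Substitute y = (y/x)·x into the budget: x* = I/(p_x + p_y·(y/x)).
Numerically y/x = 0.500828, so x* = 42/(5.6 + 14.08·0.500828) = 3.3197 and y* = 0.500828·3.3197 = 1.6626.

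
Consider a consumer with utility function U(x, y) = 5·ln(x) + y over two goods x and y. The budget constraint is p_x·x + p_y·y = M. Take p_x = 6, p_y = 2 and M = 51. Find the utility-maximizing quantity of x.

x* = 1.6667

Set MRS = p_x/p_y: (5/x)/1 = p_x/p_y.
So x*(p_x,p_y) = 5·p_y/p_x, independent of income; and y* = (M − 5·p_y)/p_y.
At the given prices: x* = 5·2/6 = 1.6667.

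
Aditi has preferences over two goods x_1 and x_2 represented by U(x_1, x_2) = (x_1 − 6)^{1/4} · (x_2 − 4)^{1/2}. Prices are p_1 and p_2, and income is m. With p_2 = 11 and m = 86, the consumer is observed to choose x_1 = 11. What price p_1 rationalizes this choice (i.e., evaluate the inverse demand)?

p_1 = 2

This is Cobb-Douglas in (x_1−6, x_2−4): tangency gives 0.25·p_2·(x_2−4) = 0.5·p_1·(x_1−6).
Substituting into the budget: x_1* = 6 + 1/3·(m − 6·p_1 − 4·p_2)/p_1, and x_2* = 4 + 2/3·(…)/p_2.
Set x_1* = 11 in the demand function and solve for p_1: p_1 = 2.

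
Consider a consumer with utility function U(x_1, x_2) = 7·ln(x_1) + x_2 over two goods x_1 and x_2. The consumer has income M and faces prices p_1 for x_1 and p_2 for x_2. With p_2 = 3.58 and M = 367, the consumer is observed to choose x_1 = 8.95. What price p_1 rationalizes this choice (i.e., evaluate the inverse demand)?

p_1 = 2.8

Set MRS = p_1/p_2: (7/x_1)/1 = p_1/p_2.
So x_1*(p_1,p_2) = 7·p_2/p_1, independent of income; and x_2* = (M − 7·p_2)/p_2.
Set x_1* = 8.95 in the demand function and solve for p_1: p_1 = 2.8.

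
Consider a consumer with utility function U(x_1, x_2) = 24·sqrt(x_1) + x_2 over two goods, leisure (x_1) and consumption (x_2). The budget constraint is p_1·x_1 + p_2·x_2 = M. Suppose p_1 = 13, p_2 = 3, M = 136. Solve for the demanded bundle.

Set MRS = p_1/p_2: 12·x_1^(−1/2) = p_1/p_2.
Thus x_1* = (12·p_2/p_1)² — independent of M — with the rest of income spent on x_2.
Plugging in: x_1* = (12·3/13)² = 7.6686, x_2* = 12.1026.

x_1* = 7.6686, x_2* = 12.1026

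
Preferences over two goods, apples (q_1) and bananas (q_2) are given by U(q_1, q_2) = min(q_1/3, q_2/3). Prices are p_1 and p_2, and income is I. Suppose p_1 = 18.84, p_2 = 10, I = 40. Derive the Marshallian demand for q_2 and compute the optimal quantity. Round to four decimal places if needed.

q_2* = 1.387

Leontief preferences: the optimum is at the kink where q_1/3 = q_2/3, i.e. q_2 = q_1.
Budget: p_1·q_1 + p_2·q_1 = I, so (3·p_1 + 3·p_2)·q_1 = 3·I.
Demand: q_1*(p_1,p_2,I) = 3·I/(3·p_1 + 3·p_2), q_2* = 3·I/(3·p_1 + 3·p_2).
Here 3·18.84 + 3·10 = 86.52, giving q_2* = 1.387.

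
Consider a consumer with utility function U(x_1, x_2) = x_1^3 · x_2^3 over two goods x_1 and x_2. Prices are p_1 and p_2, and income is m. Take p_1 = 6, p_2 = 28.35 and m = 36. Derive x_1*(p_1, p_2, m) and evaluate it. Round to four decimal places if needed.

MU_x_1/MU_x_2 = (3·x_2)/(3·x_1); tangency sets this equal to p_1/p_2.
Rearranging, p_2·x_2 = p_1·x_1. Substituting into the budget gives p_1·x_1·(1 + 1) = m.
Demand: x_1*(p_1,p_2,m) = 0.5·m/p_1 and x_2* = 0.5·m/p_2.
At p_1=6, p_2=28.35, m=36: x_1* = 0.5·36/6 = 3.

x_1* = 3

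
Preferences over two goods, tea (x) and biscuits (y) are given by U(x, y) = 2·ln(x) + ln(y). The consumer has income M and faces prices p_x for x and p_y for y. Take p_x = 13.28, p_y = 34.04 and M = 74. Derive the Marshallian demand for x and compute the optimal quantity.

x* = 3.7149

At p_x=13.28, p_y=34.04, M=74: x* = 2/3·74/13.28 = 3.7149.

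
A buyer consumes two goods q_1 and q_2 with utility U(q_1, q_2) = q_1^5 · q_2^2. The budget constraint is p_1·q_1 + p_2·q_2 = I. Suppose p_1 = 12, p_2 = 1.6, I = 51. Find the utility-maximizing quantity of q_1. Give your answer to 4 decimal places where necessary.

The MRS is (5/2)·q_2/q_1. Set MRS = p_1/p_2.
Rearranging, p_2·q_2 = (2/5)·p_1·q_1. Substituting into the budget gives p_1·q_1·(1 + (2/5)) = I.
Demand: q_1*(p_1,p_2,I) = 5/7·I/p_1 and q_2* = 2/7·I/p_2.
At p_1=12, p_2=1.6, I=51: q_1* = 5/7·51/12 = 3.0357.

q_1* = 3.0357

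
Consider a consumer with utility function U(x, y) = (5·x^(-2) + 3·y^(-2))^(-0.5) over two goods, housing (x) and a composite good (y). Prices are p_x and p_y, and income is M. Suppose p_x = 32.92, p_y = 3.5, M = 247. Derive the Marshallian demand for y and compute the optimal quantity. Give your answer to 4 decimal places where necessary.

MU_x ∝ 5·x^(-3), MU_y ∝ 3·y^(-3), so MRS = (5/3)·(y/x)^(3) = p_x/p_y.
Hence y/x = ((3/5)·p_x/p_y)^(1/(3)), i.e. raised to the 1/3 power.
With the ratio pinned down, the budget gives x* = M/(p_x + p_y·(y/x)) and y* = (y/x)·x*.
Numerically y/x = 1.780387, so x* = 247/(32.92 + 3.5·1.780387) = 6.3088 and y* = 1.780387·6.3088 = 11.2322.

y* = 11.2322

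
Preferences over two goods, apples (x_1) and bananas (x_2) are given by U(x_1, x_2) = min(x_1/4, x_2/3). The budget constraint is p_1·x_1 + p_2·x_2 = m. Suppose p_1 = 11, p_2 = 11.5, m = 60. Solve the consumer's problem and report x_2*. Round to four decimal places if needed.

x_2* = 2.293

Here 4·11 + 3·11.5 = 78.5, giving x_2* = 2.293.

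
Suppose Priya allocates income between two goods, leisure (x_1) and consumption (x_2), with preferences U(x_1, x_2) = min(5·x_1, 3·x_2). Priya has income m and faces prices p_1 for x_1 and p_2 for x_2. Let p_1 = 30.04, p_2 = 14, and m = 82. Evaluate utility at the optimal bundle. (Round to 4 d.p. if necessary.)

V = 7.6817

Leontief preferences: the optimum is at the kink where x_1/3 = x_2/5, i.e. x_2 = (5/3)·x_1.
Budget: p_1·x_1 + p_2·(5/3)·x_1 = m, so (3·p_1 + 5·p_2)·x_1 = 3·m.
Demand: x_1*(p_1,p_2,m) = 3·m/(3·p_1 + 5·p_2), x_2* = 5·m/(3·p_1 + 5·p_2).
Here 3·30.04 + 5·14 = 160.12, giving x_1* = 1.5363 and x_2* = 2.5606.
Utility at the optimum: U(1.5363, 2.5606) = 7.6817.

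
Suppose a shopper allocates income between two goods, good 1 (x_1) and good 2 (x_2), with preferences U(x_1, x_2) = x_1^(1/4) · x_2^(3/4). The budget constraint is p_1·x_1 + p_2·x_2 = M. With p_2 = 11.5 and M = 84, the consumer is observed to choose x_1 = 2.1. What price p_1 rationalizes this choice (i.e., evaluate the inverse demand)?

p_1 = 10

The MRS is (1/3)·x_2/x_1. Set MRS = p_1/p_2.
Rearranging, p_2·x_2 = 3·p_1·x_1. Substituting into the budget gives p_1·x_1·(1 + 3) = M.
Demand: x_1*(p_1,p_2,M) = 0.25·M/p_1 and x_2* = 0.75·M/p_2.
Set x_1* = 2.1 in the demand function and solve for p_1: p_1 = 10.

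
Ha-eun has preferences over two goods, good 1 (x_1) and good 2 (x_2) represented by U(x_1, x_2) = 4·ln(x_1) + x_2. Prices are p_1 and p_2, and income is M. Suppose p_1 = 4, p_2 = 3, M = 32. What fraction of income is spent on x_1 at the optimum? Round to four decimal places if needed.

share on x_1 = 0.375

So x_1*(p_1,p_2) = 4·p_2/p_1, independent of income; and x_2* = (M − 4·p_2)/p_2.
At the given prices: x_1* = 4·3/4 = 3, and x_2* = 6.6667.
Expenditure on x_1: 4·3 = 12; share = 0.375.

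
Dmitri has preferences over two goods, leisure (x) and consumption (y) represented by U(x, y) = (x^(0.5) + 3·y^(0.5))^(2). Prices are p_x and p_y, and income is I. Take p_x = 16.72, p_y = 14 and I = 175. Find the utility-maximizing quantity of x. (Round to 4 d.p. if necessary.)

With the ratio pinned down, the budget gives x* = I/(p_x + p_y·(y/x)) and y* = (y/x)·x*.
Numerically y/x = 12.836865, so x* = 175/(16.72 + 14·12.836865) = 0.8909.

x* = 0.8909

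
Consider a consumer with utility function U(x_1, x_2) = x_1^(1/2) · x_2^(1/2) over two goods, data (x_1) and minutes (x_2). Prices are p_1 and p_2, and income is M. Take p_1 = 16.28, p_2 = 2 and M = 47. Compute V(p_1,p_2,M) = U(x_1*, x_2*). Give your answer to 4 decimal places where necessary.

Tangency: MRS = x_2/x_1 = p_1/p_2.
So 0.5·p_2·x_2 = 0.5·p_1·x_1; combined with the budget, a share 0.5 of income goes to x_1.
Demand: x_1*(p_1,p_2,M) = 0.5·M/p_1 and x_2* = 0.5·M/p_2.
At p_1=16.28, p_2=2, M=47: x_1* = 0.5·47/16.28 = 1.4435, x_2* = 11.75.
Utility at the optimum: U(1.4435, 11.75) = 4.1184.

V = 4.1184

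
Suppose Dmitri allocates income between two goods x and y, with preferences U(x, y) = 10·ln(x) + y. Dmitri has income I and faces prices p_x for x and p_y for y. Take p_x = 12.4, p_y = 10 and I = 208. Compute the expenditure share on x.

share on x = 0.4808

MU_x = 10/x, MU_y = 1. Tangency: 10/x = p_x/p_y.
So x*(p_x,p_y) = 10·p_y/p_x, independent of income; and y* = (I − 10·p_y)/p_y.
At the given prices: x* = 10·10/12.4 = 8.0645, and y* = 10.8.
Expenditure on x: 12.4·8.0645 = 100; share = 0.4808.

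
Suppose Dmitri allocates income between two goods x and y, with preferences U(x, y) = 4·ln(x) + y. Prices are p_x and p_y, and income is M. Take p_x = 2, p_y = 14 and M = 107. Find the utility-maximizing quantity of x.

x* = 28

Set MRS = p_x/p_y: (4/x)/1 = p_x/p_y.
So x*(p_x,p_y) = 4·p_y/p_x, independent of income; and y* = (M − 4·p_y)/p_y.
At the given prices: x* = 4·14/2 = 28.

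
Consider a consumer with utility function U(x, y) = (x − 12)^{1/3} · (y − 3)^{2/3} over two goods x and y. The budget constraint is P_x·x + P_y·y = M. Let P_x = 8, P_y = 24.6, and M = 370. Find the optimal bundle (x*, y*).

x* = 20.3417, y* = 8.4255

This is Cobb-Douglas in (x−12, y−3): tangency gives 1/3·P_y·(y−3) = 2/3·P_x·(x−12).
After buying the subsistence bundle (12, 3), a share 1/3 of the remaining income goes to x: x* = 12 + 1/3·(M − 12P_x − 3P_y)/P_x.
Discretionary income = 370 − 12·8 − 3·24.6 = 200.2; x* = 12 + 1/3·200.2/8 = 20.3417; y* = 3 + 2/3·200.2/24.6 = 8.4255.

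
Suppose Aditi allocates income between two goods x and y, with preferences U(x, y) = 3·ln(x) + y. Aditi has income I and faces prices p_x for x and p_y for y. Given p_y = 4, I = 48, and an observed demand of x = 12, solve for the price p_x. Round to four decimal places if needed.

p_x = 1

MU_x = 3/x, MU_y = 1. Tangency: 3/x = p_x/p_y.
So x*(p_x,p_y) = 3·p_y/p_x, independent of income; and y* = (I − 3·p_y)/p_y.
Set x* = 12 in the demand function and solve for p_x: p_x = 1.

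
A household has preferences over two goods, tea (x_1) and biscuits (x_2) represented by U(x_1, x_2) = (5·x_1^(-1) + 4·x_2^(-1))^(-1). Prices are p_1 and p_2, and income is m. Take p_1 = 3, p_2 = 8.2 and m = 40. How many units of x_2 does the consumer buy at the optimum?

x_2* = 2.9101

MU_x_1 ∝ 5·x_1^(-2), MU_x_2 ∝ 4·x_2^(-2), so MRS = (5/4)·(x_2/x_1)^(2) = p_1/p_2.
Hence x_2/x_1 = ((4/5)·p_1/p_2)^(1/(2)), i.e. raised to the 0.5 power.
With the ratio pinned down, the budget gives x_1* = m/(p_1 + p_2·(x_2/x_1)) and x_2* = (x_2/x_1)·x_1*.
Numerically x_2/x_1 = 0.541002, so x_1* = 40/(3 + 8.2·0.541002) = 5.3791 and x_2* = 0.541002·5.3791 = 2.9101.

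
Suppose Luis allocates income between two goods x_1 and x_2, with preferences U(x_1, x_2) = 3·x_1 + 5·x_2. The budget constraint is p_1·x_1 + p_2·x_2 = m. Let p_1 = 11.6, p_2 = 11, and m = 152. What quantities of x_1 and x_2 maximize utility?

Perfect substitutes: compare marginal utility per dollar. 3/p_1 vs 5/p_2 → 0.2586 vs 0.4545.
x_2 gives more utility per dollar, so spend all income on x_2: x_2* = m/p_2, x_1* = 0.
Numerically: x_1* = 0, x_2* = 13.8182.

x_1* = 0, x_2* = 13.8182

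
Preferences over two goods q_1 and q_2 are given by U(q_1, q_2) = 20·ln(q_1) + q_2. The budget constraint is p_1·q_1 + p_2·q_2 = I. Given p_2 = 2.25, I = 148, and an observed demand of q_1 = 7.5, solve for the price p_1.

Set MRS = p_1/p_2: (20/q_1)/1 = p_1/p_2.
So q_1*(p_1,p_2) = 20·p_2/p_1, independent of income; and q_2* = (I − 20·p_2)/p_2.
Set q_1* = 7.5 in the demand function and solve for p_1: p_1 = 6.

p_1 = 6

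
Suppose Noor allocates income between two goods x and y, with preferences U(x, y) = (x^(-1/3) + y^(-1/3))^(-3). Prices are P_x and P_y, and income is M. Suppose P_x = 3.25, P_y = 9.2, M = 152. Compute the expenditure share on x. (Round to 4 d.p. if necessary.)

With the ratio pinned down, the budget gives x* = M/(P_x + P_y·(y/x)) and y* = (y/x)·x*.
Numerically y/x = 0.458217, so x* = 152/(3.25 + 9.2·0.458217) = 20.36 and y* = 0.458217·20.36 = 9.3293.
Expenditure on x: 3.25·20.36 = 66.1702; share = 0.4353.

share on x = 0.4353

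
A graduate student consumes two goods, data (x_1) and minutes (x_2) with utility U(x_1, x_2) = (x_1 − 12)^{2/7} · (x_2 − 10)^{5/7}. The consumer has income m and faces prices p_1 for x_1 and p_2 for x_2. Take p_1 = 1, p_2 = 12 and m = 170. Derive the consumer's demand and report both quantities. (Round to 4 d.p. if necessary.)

This is Cobb-Douglas in (x_1−12, x_2−10): tangency gives 2/7·p_2·(x_2−10) = 5/7·p_1·(x_1−12).
Substituting into the budget: x_1* = 12 + 2/7·(m − 12·p_1 − 10·p_2)/p_1, and x_2* = 10 + 5/7·(…)/p_2.
Discretionary income = 170 − 12·1 − 10·12 = 38; x_1* = 12 + 2/7·38/1 = 22.8571; x_2* = 10 + 5/7·38/12 = 12.2619.

x_1* = 22.8571, x_2* = 12.2619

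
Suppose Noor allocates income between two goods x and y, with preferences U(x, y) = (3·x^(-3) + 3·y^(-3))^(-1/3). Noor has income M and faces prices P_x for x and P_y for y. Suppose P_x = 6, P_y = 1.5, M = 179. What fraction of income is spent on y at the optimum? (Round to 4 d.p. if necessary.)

share on y = 0.2612

With the ratio pinned down, the budget gives x* = M/(P_x + P_y·(y/x)) and y* = (y/x)·x*.
Numerically y/x = 1.414214, so x* = 179/(6 + 1.5·1.414214) = 22.0408 and y* = 1.414214·22.0408 = 31.1703.
Expenditure on y: 1.5·31.1703 = 46.7555; share = 0.2612.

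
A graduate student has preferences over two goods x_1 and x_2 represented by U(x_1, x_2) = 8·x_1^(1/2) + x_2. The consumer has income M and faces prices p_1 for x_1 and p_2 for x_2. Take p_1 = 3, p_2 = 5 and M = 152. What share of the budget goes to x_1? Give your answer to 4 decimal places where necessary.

Solve: √x_1 = 4·p_2/p_1, so x_1*(p_1,p_2) = (4·p_2/p_1)², and x_2* = (M − p_1·x_1*)/p_2.
Plugging in: x_1* = (4·5/3)² = 44.4444, x_2* = 3.7333.
Expenditure on x_1: 3·44.4444 = 133.3333; share = 0.8772.

share on x_1 = 0.8772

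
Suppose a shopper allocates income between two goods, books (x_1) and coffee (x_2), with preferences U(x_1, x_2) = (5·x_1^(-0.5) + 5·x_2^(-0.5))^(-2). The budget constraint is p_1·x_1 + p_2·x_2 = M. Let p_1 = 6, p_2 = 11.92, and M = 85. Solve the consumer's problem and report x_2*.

x_2* = 3.9716

From the CES first-order condition, (x_2/x_1)^(1.5) = p_1/p_2.
Hence x_2/x_1 = (p_1/p_2)^(1/(1.5)), i.e. raised to the 2/3 power.
With the ratio pinned down, the budget gives x_1* = M/(p_1 + p_2·(x_2/x_1)) and x_2* = (x_2/x_1)·x_1*.
Numerically x_2/x_1 = 0.632776, so x_1* = 85/(6 + 11.92·0.632776) = 6.2764 and x_2* = 0.632776·6.2764 = 3.9716.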